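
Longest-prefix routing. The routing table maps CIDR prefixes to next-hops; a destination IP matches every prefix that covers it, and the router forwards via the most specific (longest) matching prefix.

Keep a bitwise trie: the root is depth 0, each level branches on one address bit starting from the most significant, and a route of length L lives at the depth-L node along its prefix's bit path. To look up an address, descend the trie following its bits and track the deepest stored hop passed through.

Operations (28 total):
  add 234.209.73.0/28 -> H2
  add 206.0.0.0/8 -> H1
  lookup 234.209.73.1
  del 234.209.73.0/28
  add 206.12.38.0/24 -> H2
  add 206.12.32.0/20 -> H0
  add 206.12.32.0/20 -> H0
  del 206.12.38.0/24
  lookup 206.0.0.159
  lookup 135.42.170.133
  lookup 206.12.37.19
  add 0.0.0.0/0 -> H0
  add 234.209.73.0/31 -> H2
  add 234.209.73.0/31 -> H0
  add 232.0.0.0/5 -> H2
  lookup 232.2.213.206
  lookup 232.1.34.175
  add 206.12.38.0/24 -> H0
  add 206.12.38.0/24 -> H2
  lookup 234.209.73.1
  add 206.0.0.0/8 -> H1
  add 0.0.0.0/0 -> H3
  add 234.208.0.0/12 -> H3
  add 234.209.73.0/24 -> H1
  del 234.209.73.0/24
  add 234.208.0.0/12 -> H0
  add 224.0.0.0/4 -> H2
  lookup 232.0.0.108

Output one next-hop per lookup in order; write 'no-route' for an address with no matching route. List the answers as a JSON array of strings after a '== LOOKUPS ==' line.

Process each operation:
  add 234.209.73.0/28 -> H2 at depth 28
  add 206.0.0.0/8 -> H1 at depth 8
  Q 234.209.73.1: descend 1110101011010001010010010000 ; hops seen [H2] ; pick H2
  - 234.209.73.0/28 clear@28
  add 206.12.38.0/24 -> H2 at depth 24
  add 206.12.32.0/20 -> H0 at depth 20
  add 206.12.32.0/20 -> H0 at depth 20
  - 206.12.38.0/24 clear@24
  Q 206.0.0.159: descend 110011100000 ; hops seen [H1] ; pick H1
  Q 135.42.170.133: descend 1 ; hops seen [∅] ; pick no-route
  Q 206.12.37.19: descend 1100111000001100001001 ; hops seen [H1,H0] ; pick H0
  add 0.0.0.0/0 -> H0 at depth 0
  add 234.209.73.0/31 -> H2 at depth 31
  add 234.209.73.0/31 -> H0 at depth 31
  add 232.0.0.0/5 -> H2 at depth 5
  Q 232.2.213.206: descend 111010 ; hops seen [H0,H2] ; pick H2
  Q 232.1.34.175: descend 111010 ; hops seen [H0,H2] ; pick H2
  add 206.12.38.0/24 -> H0 at depth 24
  add 206.12.38.0/24 -> H2 at depth 24
  Q 234.209.73.1: descend 1110101011010001010010010000000 ; hops seen [H0,H2,H0] ; pick H0
  add 206.0.0.0/8 -> H1 at depth 8
  add 0.0.0.0/0 -> H3 at depth 0
  add 234.208.0.0/12 -> H3 at depth 12
  add 234.209.73.0/24 -> H1 at depth 24
  - 234.209.73.0/24 clear@24
  add 234.208.0.0/12 -> H0 at depth 12
  add 224.0.0.0/4 -> H2 at depth 4
  Q 232.0.0.108: descend 111010 ; hops seen [H3,H2,H2] ; pick H2

== LOOKUPS ==
["H2","H1","no-route","H0","H2","H2","H0","H2"]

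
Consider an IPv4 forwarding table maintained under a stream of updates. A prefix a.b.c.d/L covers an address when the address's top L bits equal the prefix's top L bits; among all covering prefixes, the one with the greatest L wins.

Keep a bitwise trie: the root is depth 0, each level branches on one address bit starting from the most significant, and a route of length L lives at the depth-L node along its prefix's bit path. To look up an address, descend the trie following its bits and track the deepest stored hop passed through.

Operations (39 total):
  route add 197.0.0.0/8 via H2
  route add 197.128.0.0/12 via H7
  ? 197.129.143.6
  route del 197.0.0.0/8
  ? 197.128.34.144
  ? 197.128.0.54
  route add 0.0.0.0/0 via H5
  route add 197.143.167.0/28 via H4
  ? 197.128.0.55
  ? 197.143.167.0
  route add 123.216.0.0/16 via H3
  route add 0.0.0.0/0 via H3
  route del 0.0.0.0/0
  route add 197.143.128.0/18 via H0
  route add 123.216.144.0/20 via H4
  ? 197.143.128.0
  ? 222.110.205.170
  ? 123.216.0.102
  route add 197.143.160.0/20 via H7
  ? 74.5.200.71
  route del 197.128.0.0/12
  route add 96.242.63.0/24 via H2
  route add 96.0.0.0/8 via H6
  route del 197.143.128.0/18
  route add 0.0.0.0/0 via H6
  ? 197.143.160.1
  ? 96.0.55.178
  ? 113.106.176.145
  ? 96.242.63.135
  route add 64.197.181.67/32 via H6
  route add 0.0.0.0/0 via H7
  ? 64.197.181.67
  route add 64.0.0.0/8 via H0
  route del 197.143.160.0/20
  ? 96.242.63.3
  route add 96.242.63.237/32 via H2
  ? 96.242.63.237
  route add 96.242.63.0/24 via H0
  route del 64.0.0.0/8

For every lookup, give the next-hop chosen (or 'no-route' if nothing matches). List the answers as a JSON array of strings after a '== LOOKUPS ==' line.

Process each operation:
  add 197.0.0.0/8 -> H2 at depth 8
  add 197.128.0.0/12 -> H7 at depth 12
  ? 197.129.143.6  path d0:-→d1:-→d2:-→d3:-→d4:-→d5:-→d6:-→d7:-→d8:H2→d9:-→d10:-→d11:-→d12:H7  best=H7
  - 197.0.0.0/8 clear@8
  ? 197.128.34.144  path d0:-→d1:-→d2:-→d3:-→d4:-→d5:-→d6:-→d7:-→d8:-→d9:-→d10:-→d11:-→d12:H7  best=H7
  ? 197.128.0.54  path d0:-→d1:-→d2:-→d3:-→d4:-→d5:-→d6:-→d7:-→d8:-→d9:-→d10:-→d11:-→d12:H7  best=H7
  add 0.0.0.0/0 -> H5 at depth 0
  add 197.143.167.0/28 -> H4 at depth 28
  ? 197.128.0.55  path d0:H5→d1:-→d2:-→d3:-→d4:-→d5:-→d6:-→d7:-→d8:-→d9:-→d10:-→d11:-→d12:H7  best=H7
  ? 197.143.167.0  path d0:H5→d1:-→d2:-→d3:-→d4:-→d5:-→d6:-→d7:-→d8:-→d9:-→d10:-→d11:-→d12:H7→d13:-→d14:-→d15:-→d16:-→d17:-→d18:-→d19:-→d20:-→d21:-→d22:-→d23:-→d24:-→d25:-→d26:-→d27:-→d28:H4  best=H4
  add 123.216.0.0/16 -> H3 at depth 16
  add 0.0.0.0/0 -> H3 at depth 0
  - 0.0.0.0/0 clear@0
  add 197.143.128.0/18 -> H0 at depth 18
  add 123.216.144.0/20 -> H4 at depth 20
  ? 197.143.128.0  path d0:-→d1:-→d2:-→d3:-→d4:-→d5:-→d6:-→d7:-→d8:-→d9:-→d10:-→d11:-→d12:H7→d13:-→d14:-→d15:-→d16:-→d17:-→d18:H0  best=H0
  ? 222.110.205.170  path d0:-→d1:-→d2:-→d3:-  best=no-route
  ? 123.216.0.102  path d0:-→d1:-→d2:-→d3:-→d4:-→d5:-→d6:-→d7:-→d8:-→d9:-→d10:-→d11:-→d12:-→d13:-→d14:-→d15:-→d16:H3  best=H3
  add 197.143.160.0/20 -> H7 at depth 20
  ? 74.5.200.71  path d0:-→d1:-→d2:-  best=no-route
  - 197.128.0.0/12 clear@12
  add 96.242.63.0/24 -> H2 at depth 24
  add 96.0.0.0/8 -> H6 at depth 8
  - 197.143.128.0/18 clear@18
  add 0.0.0.0/0 -> H6 at depth 0
  ? 197.143.160.1  path d0:H6→d1:-→d2:-→d3:-→d4:-→d5:-→d6:-→d7:-→d8:-→d9:-→d10:-→d11:-→d12:-→d13:-→d14:-→d15:-→d16:-→d17:-→d18:-→d19:-→d20:H7→d21:-  best=H7
  ? 96.0.55.178  path d0:H6→d1:-→d2:-→d3:-→d4:-→d5:-→d6:-→d7:-→d8:H6  best=H6
  ? 113.106.176.145  path d0:H6→d1:-→d2:-→d3:-→d4:-  best=H6
  ? 96.242.63.135  path d0:H6→d1:-→d2:-→d3:-→d4:-→d5:-→d6:-→d7:-→d8:H6→d9:-→d10:-→d11:-→d12:-→d13:-→d14:-→d15:-→d16:-→d17:-→d18:-→d19:-→d20:-→d21:-→d22:-→d23:-→d24:H2  best=H2
  add 64.197.181.67/32 -> H6 at depth 32
  add 0.0.0.0/0 -> H7 at depth 0
  ? 64.197.181.67  path d0:H7→d1:-→d2:-→d3:-→d4:-→d5:-→d6:-→d7:-→d8:-→d9:-→d10:-→d11:-→d12:-→d13:-→d14:-→d15:-→d16:-→d17:-→d18:-→d19:-→d20:-→d21:-→d22:-→d23:-→d24:-→d25:-→d26:-→d27:-→d28:-→d29:-→d30:-→d31:-→d32:H6  best=H6
  add 64.0.0.0/8 -> H0 at depth 8
  - 197.143.160.0/20 clear@20
  ? 96.242.63.3  path d0:H7→d1:-→d2:-→d3:-→d4:-→d5:-→d6:-→d7:-→d8:H6→d9:-→d10:-→d11:-→d12:-→d13:-→d14:-→d15:-→d16:-→d17:-→d18:-→d19:-→d20:-→d21:-→d22:-→d23:-→d24:H2  best=H2
  add 96.242.63.237/32 -> H2 at depth 32
  ? 96.242.63.237  path d0:H7→d1:-→d2:-→d3:-→d4:-→d5:-→d6:-→d7:-→d8:H6→d9:-→d10:-→d11:-→d12:-→d13:-→d14:-→d15:-→d16:-→d17:-→d18:-→d19:-→d20:-→d21:-→d22:-→d23:-→d24:H2→d25:-→d26:-→d27:-→d28:-→d29:-→d30:-→d31:-→d32:H2  best=H2
  add 96.242.63.0/24 -> H0 at depth 24
  - 64.0.0.0/8 clear@8

== LOOKUPS ==
["H7","H7","H7","H7","H4","H0","no-route","H3","no-route","H7","H6","H6","H2","H6","H2","H2"]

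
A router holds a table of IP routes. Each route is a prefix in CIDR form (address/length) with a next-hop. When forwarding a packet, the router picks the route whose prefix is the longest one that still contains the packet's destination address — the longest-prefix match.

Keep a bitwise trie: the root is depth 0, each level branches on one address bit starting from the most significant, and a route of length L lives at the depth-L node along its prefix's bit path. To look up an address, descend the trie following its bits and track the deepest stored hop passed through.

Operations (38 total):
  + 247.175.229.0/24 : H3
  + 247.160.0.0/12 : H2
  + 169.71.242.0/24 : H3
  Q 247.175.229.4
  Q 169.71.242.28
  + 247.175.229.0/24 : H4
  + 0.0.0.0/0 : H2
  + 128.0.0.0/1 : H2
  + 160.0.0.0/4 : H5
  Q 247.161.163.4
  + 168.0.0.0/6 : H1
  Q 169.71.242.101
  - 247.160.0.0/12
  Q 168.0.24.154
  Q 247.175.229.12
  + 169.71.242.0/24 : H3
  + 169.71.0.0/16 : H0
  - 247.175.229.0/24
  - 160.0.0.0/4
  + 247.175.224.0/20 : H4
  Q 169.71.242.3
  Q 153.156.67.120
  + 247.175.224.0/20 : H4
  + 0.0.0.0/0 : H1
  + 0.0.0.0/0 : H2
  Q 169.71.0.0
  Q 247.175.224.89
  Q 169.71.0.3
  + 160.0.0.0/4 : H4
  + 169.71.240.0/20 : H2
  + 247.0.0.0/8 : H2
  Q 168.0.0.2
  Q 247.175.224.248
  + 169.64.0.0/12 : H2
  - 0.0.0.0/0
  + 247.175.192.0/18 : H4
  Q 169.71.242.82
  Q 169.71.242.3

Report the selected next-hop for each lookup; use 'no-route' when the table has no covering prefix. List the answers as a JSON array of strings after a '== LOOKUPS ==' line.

Process each operation:
  + 247.175.229.0/24 (H3) depth=24
  + 247.160.0.0/12 (H2) depth=12
  + 169.71.242.0/24 (H3) depth=24
  Q 247.175.229.4: descend 111101111010111111100101 ; hops seen [H2,H3] ; pick H3
  Q 169.71.242.28: descend 101010010100011111110010 ; hops seen [H3] ; pick H3
  + 247.175.229.0/24 (H4) depth=24
  + 0.0.0.0/0 (H2) depth=0
  + 128.0.0.0/1 (H2) depth=1
  + 160.0.0.0/4 (H5) depth=4
  Q 247.161.163.4: descend 111101111010 ; hops seen [H2,H2,H2] ; pick H2
  + 168.0.0.0/6 (H1) depth=6
  Q 169.71.242.101: descend 101010010100011111110010 ; hops seen [H2,H2,H5,H1,H3] ; pick H3
  del 247.160.0.0/12 (clear depth 12)
  Q 168.0.24.154: descend 1010100 ; hops seen [H2,H2,H5,H1] ; pick H1
  Q 247.175.229.12: descend 111101111010111111100101 ; hops seen [H2,H2,H4] ; pick H4
  + 169.71.242.0/24 (H3) depth=24
  + 169.71.0.0/16 (H0) depth=16
  del 247.175.229.0/24 (clear depth 24)
  del 160.0.0.0/4 (clear depth 4)
  + 247.175.224.0/20 (H4) depth=20
  Q 169.71.242.3: descend 101010010100011111110010 ; hops seen [H2,H2,H1,H0,H3] ; pick H3
  Q 153.156.67.120: descend 10 ; hops seen [H2,H2] ; pick H2
  + 247.175.224.0/20 (H4) depth=20
  + 0.0.0.0/0 (H1) depth=0
  + 0.0.0.0/0 (H2) depth=0
  Q 169.71.0.0: descend 1010100101000111 ; hops seen [H2,H2,H1,H0] ; pick H0
  Q 247.175.224.89: descend 111101111010111111100 ; hops seen [H2,H2,H4] ; pick H4
  Q 169.71.0.3: descend 1010100101000111 ; hops seen [H2,H2,H1,H0] ; pick H0
  + 160.0.0.0/4 (H4) depth=4
  + 169.71.240.0/20 (H2) depth=20
  + 247.0.0.0/8 (H2) depth=8
  Q 168.0.0.2: descend 1010100 ; hops seen [H2,H2,H4,H1] ; pick H1
  Q 247.175.224.248: descend 111101111010111111100 ; hops seen [H2,H2,H2,H4] ; pick H4
  + 169.64.0.0/12 (H2) depth=12
  del 0.0.0.0/0 (clear depth 0)
  + 247.175.192.0/18 (H4) depth=18
  Q 169.71.242.82: descend 101010010100011111110010 ; hops seen [H2,H4,H1,H2,H0,H2,H3] ; pick H3
  Q 169.71.242.3: descend 101010010100011111110010 ; hops seen [H2,H4,H1,H2,H0,H2,H3] ; pick H3

== LOOKUPS ==
["H3","H3","H2","H3","H1","H4","H3","H2","H0","H4","H0","H1","H4","H3","H3"]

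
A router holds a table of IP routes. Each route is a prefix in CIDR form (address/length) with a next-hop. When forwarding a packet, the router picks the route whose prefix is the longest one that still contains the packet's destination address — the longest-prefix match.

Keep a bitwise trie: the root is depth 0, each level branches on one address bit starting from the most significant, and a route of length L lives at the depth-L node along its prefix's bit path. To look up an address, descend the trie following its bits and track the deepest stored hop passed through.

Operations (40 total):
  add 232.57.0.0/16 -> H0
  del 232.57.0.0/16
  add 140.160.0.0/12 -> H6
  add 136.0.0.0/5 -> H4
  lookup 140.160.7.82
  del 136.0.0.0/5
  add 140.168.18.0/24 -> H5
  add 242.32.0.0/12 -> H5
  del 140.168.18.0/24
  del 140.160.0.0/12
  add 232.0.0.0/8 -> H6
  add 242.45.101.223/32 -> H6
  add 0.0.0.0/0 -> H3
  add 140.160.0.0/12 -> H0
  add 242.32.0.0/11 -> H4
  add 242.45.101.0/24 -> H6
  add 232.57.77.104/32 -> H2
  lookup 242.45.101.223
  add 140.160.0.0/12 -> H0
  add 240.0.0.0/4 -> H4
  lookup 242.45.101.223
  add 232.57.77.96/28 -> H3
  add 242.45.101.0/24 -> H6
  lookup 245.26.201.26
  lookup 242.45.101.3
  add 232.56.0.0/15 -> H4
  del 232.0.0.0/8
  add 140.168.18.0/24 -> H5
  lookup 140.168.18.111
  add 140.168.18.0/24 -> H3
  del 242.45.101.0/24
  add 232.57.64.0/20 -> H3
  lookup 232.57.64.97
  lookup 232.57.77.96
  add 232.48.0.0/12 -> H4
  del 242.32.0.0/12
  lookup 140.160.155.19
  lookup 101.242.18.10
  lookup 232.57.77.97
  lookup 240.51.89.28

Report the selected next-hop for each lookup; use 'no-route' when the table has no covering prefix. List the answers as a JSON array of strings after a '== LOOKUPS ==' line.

Trace:
  add 232.57.0.0/16 -> H0 at depth 16
  del 232.57.0.0/16 (clear depth 16)
  add 140.160.0.0/12 -> H6 at depth 12
  add 136.0.0.0/5 -> H4 at depth 5
  ? 140.160.7.82  path d0:-→d1:-→d2:-→d3:-→d4:-→d5:H4→d6:-→d7:-→d8:-→d9:-→d10:-→d11:-→d12:H6  best=H6
  del 136.0.0.0/5 (clear depth 5)
  add 140.168.18.0/24 -> H5 at depth 24
  add 242.32.0.0/12 -> H5 at depth 12
  del 140.168.18.0/24 (clear depth 24)
  del 140.160.0.0/12 (clear depth 12)
  add 232.0.0.0/8 -> H6 at depth 8
  add 242.45.101.223/32 -> H6 at depth 32
  add 0.0.0.0/0 -> H3 at depth 0
  add 140.160.0.0/12 -> H0 at depth 12
  add 242.32.0.0/11 -> H4 at depth 11
  add 242.45.101.0/24 -> H6 at depth 24
  add 232.57.77.104/32 -> H2 at depth 32
  ? 242.45.101.223  path d0:H3→d1:-→d2:-→d3:-→d4:-→d5:-→d6:-→d7:-→d8:-→d9:-→d10:-→d11:H4→d12:H5→d13:-→d14:-→d15:-→d16:-→d17:-→d18:-→d19:-→d20:-→d21:-→d22:-→d23:-→d24:H6→d25:-→d26:-→d27:-→d28:-→d29:-→d30:-→d31:-→d32:H6  best=H6
  add 140.160.0.0/12 -> H0 at depth 12
  add 240.0.0.0/4 -> H4 at depth 4
  ? 242.45.101.223  path d0:H3→d1:-→d2:-→d3:-→d4:H4→d5:-→d6:-→d7:-→d8:-→d9:-→d10:-→d11:H4→d12:H5→d13:-→d14:-→d15:-→d16:-→d17:-→d18:-→d19:-→d20:-→d21:-→d22:-→d23:-→d24:H6→d25:-→d26:-→d27:-→d28:-→d29:-→d30:-→d31:-→d32:H6  best=H6
  add 232.57.77.96/28 -> H3 at depth 28
  add 242.45.101.0/24 -> H6 at depth 24
  ? 245.26.201.26  path d0:H3→d1:-→d2:-→d3:-→d4:H4→d5:-  best=H4
  ? 242.45.101.3  path d0:H3→d1:-→d2:-→d3:-→d4:H4→d5:-→d6:-→d7:-→d8:-→d9:-→d10:-→d11:H4→d12:H5→d13:-→d14:-→d15:-→d16:-→d17:-→d18:-→d19:-→d20:-→d21:-→d22:-→d23:-→d24:H6  best=H6
  add 232.56.0.0/15 -> H4 at depth 15
  del 232.0.0.0/8 (clear depth 8)
  add 140.168.18.0/24 -> H5 at depth 24
  ? 140.168.18.111  path d0:H3→d1:-→d2:-→d3:-→d4:-→d5:-→d6:-→d7:-→d8:-→d9:-→d10:-→d11:-→d12:H0→d13:-→d14:-→d15:-→d16:-→d17:-→d18:-→d19:-→d20:-→d21:-→d22:-→d23:-→d24:H5  best=H5
  add 140.168.18.0/24 -> H3 at depth 24
  del 242.45.101.0/24 (clear depth 24)
  add 232.57.64.0/20 -> H3 at depth 20
  ? 232.57.64.97  path d0:H3→d1:-→d2:-→d3:-→d4:-→d5:-→d6:-→d7:-→d8:-→d9:-→d10:-→d11:-→d12:-→d13:-→d14:-→d15:H4→d16:-→d17:-→d18:-→d19:-→d20:H3  best=H3
  ? 232.57.77.96  path d0:H3→d1:-→d2:-→d3:-→d4:-→d5:-→d6:-→d7:-→d8:-→d9:-→d10:-→d11:-→d12:-→d13:-→d14:-→d15:H4→d16:-→d17:-→d18:-→d19:-→d20:H3→d21:-→d22:-→d23:-→d24:-→d25:-→d26:-→d27:-→d28:H3  best=H3
  add 232.48.0.0/12 -> H4 at depth 12
  del 242.32.0.0/12 (clear depth 12)
  ? 140.160.155.19  path d0:H3→d1:-→d2:-→d3:-→d4:-→d5:-→d6:-→d7:-→d8:-→d9:-→d10:-→d11:-→d12:H0  best=H0
  ? 101.242.18.10  path d0:H3  best=H3
  ? 232.57.77.97  path d0:H3→d1:-→d2:-→d3:-→d4:-→d5:-→d6:-→d7:-→d8:-→d9:-→d10:-→d11:-→d12:H4→d13:-→d14:-→d15:H4→d16:-→d17:-→d18:-→d19:-→d20:H3→d21:-→d22:-→d23:-→d24:-→d25:-→d26:-→d27:-→d28:H3  best=H3
  ? 240.51.89.28  path d0:H3→d1:-→d2:-→d3:-→d4:H4→d5:-→d6:-  best=H4

== LOOKUPS ==
["H6","H6","H6","H4","H6","H5","H3","H3","H0","H3","H3","H4"]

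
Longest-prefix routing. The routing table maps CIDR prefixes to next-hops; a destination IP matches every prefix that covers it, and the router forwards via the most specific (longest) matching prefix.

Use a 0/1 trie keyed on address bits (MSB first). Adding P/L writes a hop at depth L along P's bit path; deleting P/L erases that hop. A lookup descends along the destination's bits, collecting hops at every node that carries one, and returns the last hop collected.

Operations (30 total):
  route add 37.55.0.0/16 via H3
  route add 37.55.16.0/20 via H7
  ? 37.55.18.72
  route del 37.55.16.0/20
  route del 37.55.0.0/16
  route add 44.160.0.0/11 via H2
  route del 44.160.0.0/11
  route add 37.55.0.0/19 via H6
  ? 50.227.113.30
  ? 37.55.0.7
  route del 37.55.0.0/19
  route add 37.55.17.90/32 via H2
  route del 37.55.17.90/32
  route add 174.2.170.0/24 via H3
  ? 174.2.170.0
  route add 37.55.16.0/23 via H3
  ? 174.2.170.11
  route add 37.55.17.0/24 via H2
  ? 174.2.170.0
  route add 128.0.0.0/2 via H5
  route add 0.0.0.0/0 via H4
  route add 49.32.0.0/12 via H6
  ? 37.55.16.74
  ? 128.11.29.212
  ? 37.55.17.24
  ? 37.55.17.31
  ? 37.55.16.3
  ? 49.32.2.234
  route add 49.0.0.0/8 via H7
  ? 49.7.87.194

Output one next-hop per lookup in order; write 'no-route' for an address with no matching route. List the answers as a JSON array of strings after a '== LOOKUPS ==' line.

Apply in order:
  add 37.55.0.0/16 -> H3 at depth 16
  add 37.55.16.0/20 -> H7 at depth 20
  ? 37.55.18.72  path d0:-→d1:-→d2:-→d3:-→d4:-→d5:-→d6:-→d7:-→d8:-→d9:-→d10:-→d11:-→d12:-→d13:-→d14:-→d15:-→d16:H3→d17:-→d18:-→d19:-→d20:H7  best=H7
  - 37.55.16.0/20 clear@20
  - 37.55.0.0/16 clear@16
  add 44.160.0.0/11 -> H2 at depth 11
  - 44.160.0.0/11 clear@11
  add 37.55.0.0/19 -> H6 at depth 19
  ? 50.227.113.30  path d0:-→d1:-→d2:-→d3:-  best=no-route
  ? 37.55.0.7  path d0:-→d1:-→d2:-→d3:-→d4:-→d5:-→d6:-→d7:-→d8:-→d9:-→d10:-→d11:-→d12:-→d13:-→d14:-→d15:-→d16:-→d17:-→d18:-→d19:H6  best=H6
  - 37.55.0.0/19 clear@19
  add 37.55.17.90/32 -> H2 at depth 32
  - 37.55.17.90/32 clear@32
  add 174.2.170.0/24 -> H3 at depth 24
  ? 174.2.170.0  path d0:-→d1:-→d2:-→d3:-→d4:-→d5:-→d6:-→d7:-→d8:-→d9:-→d10:-→d11:-→d12:-→d13:-→d14:-→d15:-→d16:-→d17:-→d18:-→d19:-→d20:-→d21:-→d22:-→d23:-→d24:H3  best=H3
  add 37.55.16.0/23 -> H3 at depth 23
  ? 174.2.170.11  path d0:-→d1:-→d2:-→d3:-→d4:-→d5:-→d6:-→d7:-→d8:-→d9:-→d10:-→d11:-→d12:-→d13:-→d14:-→d15:-→d16:-→d17:-→d18:-→d19:-→d20:-→d21:-→d22:-→d23:-→d24:H3  best=H3
  add 37.55.17.0/24 -> H2 at depth 24
  ? 174.2.170.0  path d0:-→d1:-→d2:-→d3:-→d4:-→d5:-→d6:-→d7:-→d8:-→d9:-→d10:-→d11:-→d12:-→d13:-→d14:-→d15:-→d16:-→d17:-→d18:-→d19:-→d20:-→d21:-→d22:-→d23:-→d24:H3  best=H3
  add 128.0.0.0/2 -> H5 at depth 2
  add 0.0.0.0/0 -> H4 at depth 0
  add 49.32.0.0/12 -> H6 at depth 12
  ? 37.55.16.74  path d0:H4→d1:-→d2:-→d3:-→d4:-→d5:-→d6:-→d7:-→d8:-→d9:-→d10:-→d11:-→d12:-→d13:-→d14:-→d15:-→d16:-→d17:-→d18:-→d19:-→d20:-→d21:-→d22:-→d23:H3  best=H3
  ? 128.11.29.212  path d0:H4→d1:-→d2:H5  best=H5
  ? 37.55.17.24  path d0:H4→d1:-→d2:-→d3:-→d4:-→d5:-→d6:-→d7:-→d8:-→d9:-→d10:-→d11:-→d12:-→d13:-→d14:-→d15:-→d16:-→d17:-→d18:-→d19:-→d20:-→d21:-→d22:-→d23:H3→d24:H2→d25:-  best=H2
  ? 37.55.17.31  path d0:H4→d1:-→d2:-→d3:-→d4:-→d5:-→d6:-→d7:-→d8:-→d9:-→d10:-→d11:-→d12:-→d13:-→d14:-→d15:-→d16:-→d17:-→d18:-→d19:-→d20:-→d21:-→d22:-→d23:H3→d24:H2→d25:-  best=H2
  ? 37.55.16.3  path d0:H4→d1:-→d2:-→d3:-→d4:-→d5:-→d6:-→d7:-→d8:-→d9:-→d10:-→d11:-→d12:-→d13:-→d14:-→d15:-→d16:-→d17:-→d18:-→d19:-→d20:-→d21:-→d22:-→d23:H3  best=H3
  ? 49.32.2.234  path d0:H4→d1:-→d2:-→d3:-→d4:-→d5:-→d6:-→d7:-→d8:-→d9:-→d10:-→d11:-→d12:H6  best=H6
  add 49.0.0.0/8 -> H7 at depth 8
  ? 49.7.87.194  path d0:H4→d1:-→d2:-→d3:-→d4:-→d5:-→d6:-→d7:-→d8:H7→d9:-→d10:-  best=H7

== LOOKUPS ==
["H7","no-route","H6","H3","H3","H3","H3","H5","H2","H2","H3","H6","H7"]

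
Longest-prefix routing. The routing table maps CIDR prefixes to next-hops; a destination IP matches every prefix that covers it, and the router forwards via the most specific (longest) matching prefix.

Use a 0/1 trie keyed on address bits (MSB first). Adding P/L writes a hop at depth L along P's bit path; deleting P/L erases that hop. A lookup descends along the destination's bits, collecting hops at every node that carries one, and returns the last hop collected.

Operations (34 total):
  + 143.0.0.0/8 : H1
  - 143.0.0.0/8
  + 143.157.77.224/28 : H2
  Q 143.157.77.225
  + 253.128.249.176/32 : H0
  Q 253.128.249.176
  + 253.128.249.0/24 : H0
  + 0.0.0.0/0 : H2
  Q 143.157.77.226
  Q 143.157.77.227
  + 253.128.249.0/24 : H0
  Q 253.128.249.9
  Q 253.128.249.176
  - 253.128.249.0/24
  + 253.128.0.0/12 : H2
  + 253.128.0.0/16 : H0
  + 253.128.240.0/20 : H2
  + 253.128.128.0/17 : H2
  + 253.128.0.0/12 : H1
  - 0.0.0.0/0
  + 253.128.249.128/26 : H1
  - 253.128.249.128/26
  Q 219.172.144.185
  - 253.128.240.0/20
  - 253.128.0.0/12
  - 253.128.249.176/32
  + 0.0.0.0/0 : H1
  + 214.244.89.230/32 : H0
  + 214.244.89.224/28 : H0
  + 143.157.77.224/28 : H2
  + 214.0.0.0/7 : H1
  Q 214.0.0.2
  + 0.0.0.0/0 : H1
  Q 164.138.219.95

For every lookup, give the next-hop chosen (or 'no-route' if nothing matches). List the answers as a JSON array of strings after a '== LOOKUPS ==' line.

Trace:
  + 143.0.0.0/8 (H1) depth=8
  del 143.0.0.0/8 (clear depth 8)
  + 143.157.77.224/28 (H2) depth=28
  lookup 143.157.77.225: bits 1000111110011101010011011110 walk d0:-→d1:-→d2:-→d3:-→d4:-→d5:-→d6:-→d7:-→d8:-→d9:-→d10:-→d11:-→d12:-→d13:-→d14:-→d15:-→d16:-→d17:-→d18:-→d19:-→d20:-→d21:-→d22:-→d23:-→d24:-→d25:-→d26:-→d27:-→d28:H2 -> H2
  + 253.128.249.176/32 (H0) depth=32
  lookup 253.128.249.176: bits 11111101100000001111100110110000 walk d0:-→d1:-→d2:-→d3:-→d4:-→d5:-→d6:-→d7:-→d8:-→d9:-→d10:-→d11:-→d12:-→d13:-→d14:-→d15:-→d16:-→d17:-→d18:-→d19:-→d20:-→d21:-→d22:-→d23:-→d24:-→d25:-→d26:-→d27:-→d28:-→d29:-→d30:-→d31:-→d32:H0 -> H0
  + 253.128.249.0/24 (H0) depth=24
  + 0.0.0.0/0 (H2) depth=0
  lookup 143.157.77.226: bits 1000111110011101010011011110 walk d0:H2→d1:-→d2:-→d3:-→d4:-→d5:-→d6:-→d7:-→d8:-→d9:-→d10:-→d11:-→d12:-→d13:-→d14:-→d15:-→d16:-→d17:-→d18:-→d19:-→d20:-→d21:-→d22:-→d23:-→d24:-→d25:-→d26:-→d27:-→d28:H2 -> H2
  lookup 143.157.77.227: bits 1000111110011101010011011110 walk d0:H2→d1:-→d2:-→d3:-→d4:-→d5:-→d6:-→d7:-→d8:-→d9:-→d10:-→d11:-→d12:-→d13:-→d14:-→d15:-→d16:-→d17:-→d18:-→d19:-→d20:-→d21:-→d22:-→d23:-→d24:-→d25:-→d26:-→d27:-→d28:H2 -> H2
  + 253.128.249.0/24 (H0) depth=24
  lookup 253.128.249.9: bits 111111011000000011111001 walk d0:H2→d1:-→d2:-→d3:-→d4:-→d5:-→d6:-→d7:-→d8:-→d9:-→d10:-→d11:-→d12:-→d13:-→d14:-→d15:-→d16:-→d17:-→d18:-→d19:-→d20:-→d21:-→d22:-→d23:-→d24:H0 -> H0
  lookup 253.128.249.176: bits 11111101100000001111100110110000 walk d0:H2→d1:-→d2:-→d3:-→d4:-→d5:-→d6:-→d7:-→d8:-→d9:-→d10:-→d11:-→d12:-→d13:-→d14:-→d15:-→d16:-→d17:-→d18:-→d19:-→d20:-→d21:-→d22:-→d23:-→d24:H0→d25:-→d26:-→d27:-→d28:-→d29:-→d30:-→d31:-→d32:H0 -> H0
  del 253.128.249.0/24 (clear depth 24)
  + 253.128.0.0/12 (H2) depth=12
  + 253.128.0.0/16 (H0) depth=16
  + 253.128.240.0/20 (H2) depth=20
  + 253.128.128.0/17 (H2) depth=17
  + 253.128.0.0/12 (H1) depth=12
  del 0.0.0.0/0 (clear depth 0)
  + 253.128.249.128/26 (H1) depth=26
  del 253.128.249.128/26 (clear depth 26)
  lookup 219.172.144.185: bits 11 walk d0:-→d1:-→d2:- -> no-route
  del 253.128.240.0/20 (clear depth 20)
  del 253.128.0.0/12 (clear depth 12)
  del 253.128.249.176/32 (clear depth 32)
  + 0.0.0.0/0 (H1) depth=0
  + 214.244.89.230/32 (H0) depth=32
  + 214.244.89.224/28 (H0) depth=28
  + 143.157.77.224/28 (H2) depth=28
  + 214.0.0.0/7 (H1) depth=7
  lookup 214.0.0.2: bits 11010110 walk d0:H1→d1:-→d2:-→d3:-→d4:-→d5:-→d6:-→d7:H1→d8:- -> H1
  + 0.0.0.0/0 (H1) depth=0
  lookup 164.138.219.95: bits 10 walk d0:H1→d1:-→d2:- -> H1

== LOOKUPS ==
["H2","H0","H2","H2","H0","H0","no-route","H1","H1"]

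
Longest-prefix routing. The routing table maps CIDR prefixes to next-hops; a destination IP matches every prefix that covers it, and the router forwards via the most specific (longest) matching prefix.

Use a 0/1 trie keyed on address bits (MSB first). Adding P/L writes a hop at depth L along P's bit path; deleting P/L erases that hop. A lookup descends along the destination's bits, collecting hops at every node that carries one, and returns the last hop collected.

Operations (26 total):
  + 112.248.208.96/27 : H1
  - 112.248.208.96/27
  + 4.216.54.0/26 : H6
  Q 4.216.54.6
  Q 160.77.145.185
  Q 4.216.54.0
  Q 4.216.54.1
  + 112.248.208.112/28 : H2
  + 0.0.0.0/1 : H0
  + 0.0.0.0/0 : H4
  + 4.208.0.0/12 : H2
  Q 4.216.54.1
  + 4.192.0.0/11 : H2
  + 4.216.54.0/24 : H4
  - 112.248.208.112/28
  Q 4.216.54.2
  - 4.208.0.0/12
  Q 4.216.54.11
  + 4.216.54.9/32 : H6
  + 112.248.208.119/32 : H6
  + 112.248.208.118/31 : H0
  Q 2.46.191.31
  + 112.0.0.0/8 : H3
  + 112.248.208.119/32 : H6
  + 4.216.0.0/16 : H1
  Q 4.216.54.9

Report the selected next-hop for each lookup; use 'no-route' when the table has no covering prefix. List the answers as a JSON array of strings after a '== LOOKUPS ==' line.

Process each operation:
  add 112.248.208.96/27 -> H1 at depth 27
  - 112.248.208.96/27 clear@27
  add 4.216.54.0/26 -> H6 at depth 26
  Q 4.216.54.6: descend 00000100110110000011011000 ; hops seen [H6] ; pick H6
  Q 160.77.145.185: descend ε ; hops seen [∅] ; pick no-route
  Q 4.216.54.0: descend 00000100110110000011011000 ; hops seen [H6] ; pick H6
  Q 4.216.54.1: descend 00000100110110000011011000 ; hops seen [H6] ; pick H6
  add 112.248.208.112/28 -> H2 at depth 28
  add 0.0.0.0/1 -> H0 at depth 1
  add 0.0.0.0/0 -> H4 at depth 0
  add 4.208.0.0/12 -> H2 at depth 12
  Q 4.216.54.1: descend 00000100110110000011011000 ; hops seen [H4,H0,H2,H6] ; pick H6
  add 4.192.0.0/11 -> H2 at depth 11
  add 4.216.54.0/24 -> H4 at depth 24
  - 112.248.208.112/28 clear@28
  Q 4.216.54.2: descend 00000100110110000011011000 ; hops seen [H4,H0,H2,H2,H4,H6] ; pick H6
  - 4.208.0.0/12 clear@12
  Q 4.216.54.11: descend 00000100110110000011011000 ; hops seen [H4,H0,H2,H4,H6] ; pick H6
  add 4.216.54.9/32 -> H6 at depth 32
  add 112.248.208.119/32 -> H6 at depth 32
  add 112.248.208.118/31 -> H0 at depth 31
  Q 2.46.191.31: descend 00000 ; hops seen [H4,H0] ; pick H0
  add 112.0.0.0/8 -> H3 at depth 8
  add 112.248.208.119/32 -> H6 at depth 32
  add 4.216.0.0/16 -> H1 at depth 16
  Q 4.216.54.9: descend 00000100110110000011011000001001 ; hops seen [H4,H0,H2,H1,H4,H6,H6] ; pick H6

== LOOKUPS ==
["H6","no-route","H6","H6","H6","H6","H6","H0","H6"]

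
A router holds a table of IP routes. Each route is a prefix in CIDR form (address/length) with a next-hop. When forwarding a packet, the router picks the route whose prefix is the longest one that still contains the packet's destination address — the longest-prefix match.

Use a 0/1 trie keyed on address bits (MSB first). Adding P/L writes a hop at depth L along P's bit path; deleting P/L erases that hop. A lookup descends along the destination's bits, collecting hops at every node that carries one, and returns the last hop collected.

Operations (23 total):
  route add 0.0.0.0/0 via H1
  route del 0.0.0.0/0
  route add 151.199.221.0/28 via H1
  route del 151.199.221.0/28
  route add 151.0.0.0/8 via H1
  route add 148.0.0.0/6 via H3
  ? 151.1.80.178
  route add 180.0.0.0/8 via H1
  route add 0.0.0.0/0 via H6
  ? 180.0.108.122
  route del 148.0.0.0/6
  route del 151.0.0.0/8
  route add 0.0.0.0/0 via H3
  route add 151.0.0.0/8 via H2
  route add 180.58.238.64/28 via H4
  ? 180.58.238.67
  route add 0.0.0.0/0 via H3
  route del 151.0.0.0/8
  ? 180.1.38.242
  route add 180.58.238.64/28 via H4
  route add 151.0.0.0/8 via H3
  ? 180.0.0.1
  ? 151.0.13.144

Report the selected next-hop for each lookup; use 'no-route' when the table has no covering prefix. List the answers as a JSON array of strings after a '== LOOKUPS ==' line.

Trace:
  + 0.0.0.0/0 (H1) depth=0
  - 0.0.0.0/0 clear@0
  + 151.199.221.0/28 (H1) depth=28
  - 151.199.221.0/28 clear@28
  + 151.0.0.0/8 (H1) depth=8
  + 148.0.0.0/6 (H3) depth=6
  Q 151.1.80.178: descend 10010111 ; hops seen [H3,H1] ; pick H1
  + 180.0.0.0/8 (H1) depth=8
  + 0.0.0.0/0 (H6) depth=0
  Q 180.0.108.122: descend 10110100 ; hops seen [H6,H1] ; pick H1
  - 148.0.0.0/6 clear@6
  - 151.0.0.0/8 clear@8
  + 0.0.0.0/0 (H3) depth=0
  + 151.0.0.0/8 (H2) depth=8
  + 180.58.238.64/28 (H4) depth=28
  Q 180.58.238.67: descend 1011010000111010111011100100 ; hops seen [H3,H1,H4] ; pick H4
  + 0.0.0.0/0 (H3) depth=0
  - 151.0.0.0/8 clear@8
  Q 180.1.38.242: descend 1011010000 ; hops seen [H3,H1] ; pick H1
  + 180.58.238.64/28 (H4) depth=28
  + 151.0.0.0/8 (H3) depth=8
  Q 180.0.0.1: descend 1011010000 ; hops seen [H3,H1] ; pick H1
  Q 151.0.13.144: descend 10010111 ; hops seen [H3,H3] ; pick H3

== LOOKUPS ==
["H1","H1","H4","H1","H1","H3"]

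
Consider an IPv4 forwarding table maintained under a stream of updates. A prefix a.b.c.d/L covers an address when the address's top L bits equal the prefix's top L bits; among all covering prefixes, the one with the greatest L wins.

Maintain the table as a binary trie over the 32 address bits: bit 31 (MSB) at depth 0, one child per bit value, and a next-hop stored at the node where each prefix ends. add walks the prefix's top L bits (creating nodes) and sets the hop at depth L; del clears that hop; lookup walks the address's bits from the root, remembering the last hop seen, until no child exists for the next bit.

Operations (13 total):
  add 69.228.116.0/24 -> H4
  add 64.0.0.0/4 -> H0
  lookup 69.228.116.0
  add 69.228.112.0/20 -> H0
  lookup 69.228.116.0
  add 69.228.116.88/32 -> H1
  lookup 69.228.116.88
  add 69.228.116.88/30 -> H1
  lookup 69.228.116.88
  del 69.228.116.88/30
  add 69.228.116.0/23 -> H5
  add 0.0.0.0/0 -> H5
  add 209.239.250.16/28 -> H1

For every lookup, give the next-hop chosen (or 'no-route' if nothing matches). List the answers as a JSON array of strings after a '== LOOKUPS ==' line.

Apply in order:
  + 69.228.116.0/24 (H4) depth=24
  + 64.0.0.0/4 (H0) depth=4
  Q 69.228.116.0: descend 010001011110010001110100 ; hops seen [H0,H4] ; pick H4
  + 69.228.112.0/20 (H0) depth=20
  Q 69.228.116.0: descend 010001011110010001110100 ; hops seen [H0,H0,H4] ; pick H4
  + 69.228.116.88/32 (H1) depth=32
  Q 69.228.116.88: descend 01000101111001000111010001011000 ; hops seen [H0,H0,H4,H1] ; pick H1
  + 69.228.116.88/30 (H1) depth=30
  Q 69.228.116.88: descend 01000101111001000111010001011000 ; hops seen [H0,H0,H4,H1,H1] ; pick H1
  del 69.228.116.88/30 (clear depth 30)
  + 69.228.116.0/23 (H5) depth=23
  + 0.0.0.0/0 (H5) depth=0
  + 209.239.250.16/28 (H1) depth=28

== LOOKUPS ==
["H4","H4","H1","H1"]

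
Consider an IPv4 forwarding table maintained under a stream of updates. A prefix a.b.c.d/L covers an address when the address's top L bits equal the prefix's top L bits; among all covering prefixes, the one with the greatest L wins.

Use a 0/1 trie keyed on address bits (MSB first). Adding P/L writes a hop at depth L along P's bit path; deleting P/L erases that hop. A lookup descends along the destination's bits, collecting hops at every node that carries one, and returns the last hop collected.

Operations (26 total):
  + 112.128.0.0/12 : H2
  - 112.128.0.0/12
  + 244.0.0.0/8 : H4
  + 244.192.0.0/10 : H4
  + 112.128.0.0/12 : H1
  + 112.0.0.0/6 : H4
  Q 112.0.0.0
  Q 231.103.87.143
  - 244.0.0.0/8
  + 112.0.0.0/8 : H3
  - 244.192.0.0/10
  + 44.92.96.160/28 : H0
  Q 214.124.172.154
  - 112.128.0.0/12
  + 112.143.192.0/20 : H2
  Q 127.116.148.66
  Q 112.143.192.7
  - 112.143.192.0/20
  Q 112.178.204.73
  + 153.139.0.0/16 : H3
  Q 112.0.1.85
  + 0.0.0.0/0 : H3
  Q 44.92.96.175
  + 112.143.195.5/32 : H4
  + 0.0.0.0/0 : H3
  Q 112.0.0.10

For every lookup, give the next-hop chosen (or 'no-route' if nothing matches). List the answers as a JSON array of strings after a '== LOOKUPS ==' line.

Process each operation:
  + 112.128.0.0/12 (H2) depth=12
  del 112.128.0.0/12 (clear depth 12)
  + 244.0.0.0/8 (H4) depth=8
  + 244.192.0.0/10 (H4) depth=10
  + 112.128.0.0/12 (H1) depth=12
  + 112.0.0.0/6 (H4) depth=6
  Q 112.0.0.0: descend 01110000 ; hops seen [H4] ; pick H4
  Q 231.103.87.143: descend 111 ; hops seen [∅] ; pick no-route
  del 244.0.0.0/8 (clear depth 8)
  + 112.0.0.0/8 (H3) depth=8
  del 244.192.0.0/10 (clear depth 10)
  + 44.92.96.160/28 (H0) depth=28
  Q 214.124.172.154: descend 11 ; hops seen [∅] ; pick no-route
  del 112.128.0.0/12 (clear depth 12)
  + 112.143.192.0/20 (H2) depth=20
  Q 127.116.148.66: descend 0111 ; hops seen [∅] ; pick no-route
  Q 112.143.192.7: descend 01110000100011111100 ; hops seen [H4,H3,H2] ; pick H2
  del 112.143.192.0/20 (clear depth 20)
  Q 112.178.204.73: descend 0111000010 ; hops seen [H4,H3] ; pick H3
  + 153.139.0.0/16 (H3) depth=16
  Q 112.0.1.85: descend 01110000 ; hops seen [H4,H3] ; pick H3
  + 0.0.0.0/0 (H3) depth=0
  Q 44.92.96.175: descend 0010110001011100011000001010 ; hops seen [H3,H0] ; pick H0
  + 112.143.195.5/32 (H4) depth=32
  + 0.0.0.0/0 (H3) depth=0
  Q 112.0.0.10: descend 01110000 ; hops seen [H3,H4,H3] ; pick H3

== LOOKUPS ==
["H4","no-route","no-route","no-route","H2","H3","H3","H0","H3"]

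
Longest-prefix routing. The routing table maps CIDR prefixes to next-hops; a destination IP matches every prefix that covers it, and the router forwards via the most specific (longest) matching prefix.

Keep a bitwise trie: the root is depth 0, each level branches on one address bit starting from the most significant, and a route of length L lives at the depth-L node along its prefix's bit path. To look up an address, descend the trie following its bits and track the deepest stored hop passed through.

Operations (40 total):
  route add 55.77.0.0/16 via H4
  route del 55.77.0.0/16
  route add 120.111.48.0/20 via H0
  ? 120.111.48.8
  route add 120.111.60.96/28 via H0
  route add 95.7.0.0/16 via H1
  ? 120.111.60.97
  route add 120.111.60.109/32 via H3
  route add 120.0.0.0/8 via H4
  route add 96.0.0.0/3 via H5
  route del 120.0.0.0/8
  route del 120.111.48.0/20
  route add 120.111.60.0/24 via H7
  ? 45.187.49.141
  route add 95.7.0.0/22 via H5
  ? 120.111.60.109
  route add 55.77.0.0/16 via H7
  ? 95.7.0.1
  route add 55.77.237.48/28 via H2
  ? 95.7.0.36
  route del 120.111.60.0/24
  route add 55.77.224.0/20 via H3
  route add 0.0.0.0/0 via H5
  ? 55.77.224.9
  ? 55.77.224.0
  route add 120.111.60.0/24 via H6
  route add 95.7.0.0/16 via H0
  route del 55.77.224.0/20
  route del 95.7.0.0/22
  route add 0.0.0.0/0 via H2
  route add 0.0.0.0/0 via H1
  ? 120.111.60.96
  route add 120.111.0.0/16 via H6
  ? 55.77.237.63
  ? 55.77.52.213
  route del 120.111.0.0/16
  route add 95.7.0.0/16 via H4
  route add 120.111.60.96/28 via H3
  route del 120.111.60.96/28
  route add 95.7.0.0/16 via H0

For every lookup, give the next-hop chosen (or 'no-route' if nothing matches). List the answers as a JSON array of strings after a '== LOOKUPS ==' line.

Apply in order:
  + 55.77.0.0/16 (H4) depth=16
  - 55.77.0.0/16 clear@16
  + 120.111.48.0/20 (H0) depth=20
  ? 120.111.48.8  path d0:-→d1:-→d2:-→d3:-→d4:-→d5:-→d6:-→d7:-→d8:-→d9:-→d10:-→d11:-→d12:-→d13:-→d14:-→d15:-→d16:-→d17:-→d18:-→d19:-→d20:H0  best=H0
  + 120.111.60.96/28 (H0) depth=28
  + 95.7.0.0/16 (H1) depth=16
  ? 120.111.60.97  path d0:-→d1:-→d2:-→d3:-→d4:-→d5:-→d6:-→d7:-→d8:-→d9:-→d10:-→d11:-→d12:-→d13:-→d14:-→d15:-→d16:-→d17:-→d18:-→d19:-→d20:H0→d21:-→d22:-→d23:-→d24:-→d25:-→d26:-→d27:-→d28:H0  best=H0
  + 120.111.60.109/32 (H3) depth=32
  + 120.0.0.0/8 (H4) depth=8
  + 96.0.0.0/3 (H5) depth=3
  - 120.0.0.0/8 clear@8
  - 120.111.48.0/20 clear@20
  + 120.111.60.0/24 (H7) depth=24
  ? 45.187.49.141  path d0:-→d1:-→d2:-→d3:-  best=no-route
  + 95.7.0.0/22 (H5) depth=22
  ? 120.111.60.109  path d0:-→d1:-→d2:-→d3:H5→d4:-→d5:-→d6:-→d7:-→d8:-→d9:-→d10:-→d11:-→d12:-→d13:-→d14:-→d15:-→d16:-→d17:-→d18:-→d19:-→d20:-→d21:-→d22:-→d23:-→d24:H7→d25:-→d26:-→d27:-→d28:H0→d29:-→d30:-→d31:-→d32:H3  best=H3
  + 55.77.0.0/16 (H7) depth=16
  ? 95.7.0.1  path d0:-→d1:-→d2:-→d3:-→d4:-→d5:-→d6:-→d7:-→d8:-→d9:-→d10:-→d11:-→d12:-→d13:-→d14:-→d15:-→d16:H1→d17:-→d18:-→d19:-→d20:-→d21:-→d22:H5  best=H5
  + 55.77.237.48/28 (H2) depth=28
  ? 95.7.0.36  path d0:-→d1:-→d2:-→d3:-→d4:-→d5:-→d6:-→d7:-→d8:-→d9:-→d10:-→d11:-→d12:-→d13:-→d14:-→d15:-→d16:H1→d17:-→d18:-→d19:-→d20:-→d21:-→d22:H5  best=H5
  - 120.111.60.0/24 clear@24
  + 55.77.224.0/20 (H3) depth=20
  + 0.0.0.0/0 (H5) depth=0
  ? 55.77.224.9  path d0:H5→d1:-→d2:-→d3:-→d4:-→d5:-→d6:-→d7:-→d8:-→d9:-→d10:-→d11:-→d12:-→d13:-→d14:-→d15:-→d16:H7→d17:-→d18:-→d19:-→d20:H3  best=H3
  ? 55.77.224.0  path d0:H5→d1:-→d2:-→d3:-→d4:-→d5:-→d6:-→d7:-→d8:-→d9:-→d10:-→d11:-→d12:-→d13:-→d14:-→d15:-→d16:H7→d17:-→d18:-→d19:-→d20:H3  best=H3
  + 120.111.60.0/24 (H6) depth=24
  + 95.7.0.0/16 (H0) depth=16
  - 55.77.224.0/20 clear@20
  - 95.7.0.0/22 clear@22
  + 0.0.0.0/0 (H2) depth=0
  + 0.0.0.0/0 (H1) depth=0
  ? 120.111.60.96  path d0:H1→d1:-→d2:-→d3:H5→d4:-→d5:-→d6:-→d7:-→d8:-→d9:-→d10:-→d11:-→d12:-→d13:-→d14:-→d15:-→d16:-→d17:-→d18:-→d19:-→d20:-→d21:-→d22:-→d23:-→d24:H6→d25:-→d26:-→d27:-→d28:H0  best=H0
  + 120.111.0.0/16 (H6) depth=16
  ? 55.77.237.63  path d0:H1→d1:-→d2:-→d3:-→d4:-→d5:-→d6:-→d7:-→d8:-→d9:-→d10:-→d11:-→d12:-→d13:-→d14:-→d15:-→d16:H7→d17:-→d18:-→d19:-→d20:-→d21:-→d22:-→d23:-→d24:-→d25:-→d26:-→d27:-→d28:H2  best=H2
  ? 55.77.52.213  path d0:H1→d1:-→d2:-→d3:-→d4:-→d5:-→d6:-→d7:-→d8:-→d9:-→d10:-→d11:-→d12:-→d13:-→d14:-→d15:-→d16:H7  best=H7
  - 120.111.0.0/16 clear@16
  + 95.7.0.0/16 (H4) depth=16
  + 120.111.60.96/28 (H3) depth=28
  - 120.111.60.96/28 clear@28
  + 95.7.0.0/16 (H0) depth=16

== LOOKUPS ==
["H0","H0","no-route","H3","H5","H5","H3","H3","H0","H2","H7"]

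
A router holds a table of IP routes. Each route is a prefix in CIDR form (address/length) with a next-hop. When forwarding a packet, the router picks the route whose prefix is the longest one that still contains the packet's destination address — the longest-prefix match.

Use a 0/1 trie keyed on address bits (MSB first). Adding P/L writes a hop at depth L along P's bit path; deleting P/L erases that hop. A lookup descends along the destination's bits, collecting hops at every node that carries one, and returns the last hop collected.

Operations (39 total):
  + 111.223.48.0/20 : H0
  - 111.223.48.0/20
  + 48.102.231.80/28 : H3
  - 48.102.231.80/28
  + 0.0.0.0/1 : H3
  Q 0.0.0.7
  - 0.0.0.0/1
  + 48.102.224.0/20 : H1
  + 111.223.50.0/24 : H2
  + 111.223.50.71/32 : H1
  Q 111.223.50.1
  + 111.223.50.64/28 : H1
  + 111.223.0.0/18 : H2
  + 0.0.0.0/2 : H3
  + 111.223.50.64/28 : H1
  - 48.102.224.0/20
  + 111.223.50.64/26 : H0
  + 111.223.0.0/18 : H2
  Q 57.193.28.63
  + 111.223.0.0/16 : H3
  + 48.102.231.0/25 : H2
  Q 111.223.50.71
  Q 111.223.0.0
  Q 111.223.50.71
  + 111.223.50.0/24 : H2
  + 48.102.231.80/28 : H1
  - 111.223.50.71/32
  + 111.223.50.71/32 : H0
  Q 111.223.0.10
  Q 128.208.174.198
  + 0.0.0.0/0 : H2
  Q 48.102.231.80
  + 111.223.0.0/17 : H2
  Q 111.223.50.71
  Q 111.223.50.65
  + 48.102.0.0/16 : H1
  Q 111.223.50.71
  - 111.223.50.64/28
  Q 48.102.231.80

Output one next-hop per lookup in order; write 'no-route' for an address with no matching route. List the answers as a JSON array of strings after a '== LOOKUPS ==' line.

Apply in order:
  + 111.223.48.0/20 (H0) depth=20
  - 111.223.48.0/20 clear@20
  + 48.102.231.80/28 (H3) depth=28
  - 48.102.231.80/28 clear@28
  + 0.0.0.0/1 (H3) depth=1
  Q 0.0.0.7: descend 00 ; hops seen [H3] ; pick H3
  - 0.0.0.0/1 clear@1
  + 48.102.224.0/20 (H1) depth=20
  + 111.223.50.0/24 (H2) depth=24
  + 111.223.50.71/32 (H1) depth=32
  Q 111.223.50.1: descend 0110111111011111001100100 ; hops seen [H2] ; pick H2
  + 111.223.50.64/28 (H1) depth=28
  + 111.223.0.0/18 (H2) depth=18
  + 0.0.0.0/2 (H3) depth=2
  + 111.223.50.64/28 (H1) depth=28
  - 48.102.224.0/20 clear@20
  + 111.223.50.64/26 (H0) depth=26
  + 111.223.0.0/18 (H2) depth=18
  Q 57.193.28.63: descend 0011 ; hops seen [H3] ; pick H3
  + 111.223.0.0/16 (H3) depth=16
  + 48.102.231.0/25 (H2) depth=25
  Q 111.223.50.71: descend 01101111110111110011001001000111 ; hops seen [H3,H2,H2,H0,H1,H1] ; pick H1
  Q 111.223.0.0: descend 011011111101111100 ; hops seen [H3,H2] ; pick H2
  Q 111.223.50.71: descend 01101111110111110011001001000111 ; hops seen [H3,H2,H2,H0,H1,H1] ; pick H1
  + 111.223.50.0/24 (H2) depth=24
  + 48.102.231.80/28 (H1) depth=28
  - 111.223.50.71/32 clear@32
  + 111.223.50.71/32 (H0) depth=32
  Q 111.223.0.10: descend 011011111101111100 ; hops seen [H3,H2] ; pick H2
  Q 128.208.174.198: descend ε ; hops seen [∅] ; pick no-route
  + 0.0.0.0/0 (H2) depth=0
  Q 48.102.231.80: descend 0011000001100110111001110101 ; hops seen [H2,H3,H2,H1] ; pick H1
  + 111.223.0.0/17 (H2) depth=17
  Q 111.223.50.71: descend 01101111110111110011001001000111 ; hops seen [H2,H3,H2,H2,H2,H0,H1,H0] ; pick H0
  Q 111.223.50.65: descend 01101111110111110011001001000 ; hops seen [H2,H3,H2,H2,H2,H0,H1] ; pick H1
  + 48.102.0.0/16 (H1) depth=16
  Q 111.223.50.71: descend 01101111110111110011001001000111 ; hops seen [H2,H3,H2,H2,H2,H0,H1,H0] ; pick H0
  - 111.223.50.64/28 clear@28
  Q 48.102.231.80: descend 0011000001100110111001110101 ; hops seen [H2,H3,H1,H2,H1] ; pick H1

== LOOKUPS ==
["H3","H2","H3","H1","H2","H1","H2","no-route","H1","H0","H1","H0","H1"]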